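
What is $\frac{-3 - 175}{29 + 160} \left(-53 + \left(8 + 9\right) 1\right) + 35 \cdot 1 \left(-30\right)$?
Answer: $- \frac{21338}{21} \approx -1016.1$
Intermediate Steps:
$\frac{-3 - 175}{29 + 160} \left(-53 + \left(8 + 9\right) 1\right) + 35 \cdot 1 \left(-30\right) = - \frac{178}{189} \left(-53 + 17 \cdot 1\right) + 35 \left(-30\right) = \left(-178\right) \frac{1}{189} \left(-53 + 17\right) - 1050 = \left(- \frac{178}{189}\right) \left(-36\right) - 1050 = \frac{712}{21} - 1050 = - \frac{21338}{21}$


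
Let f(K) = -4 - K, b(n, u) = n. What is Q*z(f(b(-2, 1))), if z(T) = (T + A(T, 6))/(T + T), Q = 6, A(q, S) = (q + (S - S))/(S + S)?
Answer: 13/4 ≈ 3.2500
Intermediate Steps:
A(q, S) = q/(2*S) (A(q, S) = (q + 0)/((2*S)) = q*(1/(2*S)) = q/(2*S))
z(T) = 13/24 (z(T) = (T + (½)*T/6)/(T + T) = (T + (½)*T*(⅙))/((2*T)) = (T + T/12)*(1/(2*T)) = (13*T/12)*(1/(2*T)) = 13/24)
Q*z(f(b(-2, 1))) = 6*(13/24) = 13/4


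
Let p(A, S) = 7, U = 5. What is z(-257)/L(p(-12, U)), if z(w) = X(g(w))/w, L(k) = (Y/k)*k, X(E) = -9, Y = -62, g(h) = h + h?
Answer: -9/15934 ≈ -0.00056483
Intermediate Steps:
g(h) = 2*h
L(k) = -62 (L(k) = (-62/k)*k = -62)
z(w) = -9/w
z(-257)/L(p(-12, U)) = -9/(-257)/(-62) = -9*(-1/257)*(-1/62) = (9/257)*(-1/62) = -9/15934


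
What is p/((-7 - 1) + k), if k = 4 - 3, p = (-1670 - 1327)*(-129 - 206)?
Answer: -1003995/7 ≈ -1.4343e+5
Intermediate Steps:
p = 1003995 (p = -2997*(-335) = 1003995)
k = 1
p/((-7 - 1) + k) = 1003995/((-7 - 1) + 1) = 1003995/(-8 + 1) = 1003995/(-7) = -⅐*1003995 = -1003995/7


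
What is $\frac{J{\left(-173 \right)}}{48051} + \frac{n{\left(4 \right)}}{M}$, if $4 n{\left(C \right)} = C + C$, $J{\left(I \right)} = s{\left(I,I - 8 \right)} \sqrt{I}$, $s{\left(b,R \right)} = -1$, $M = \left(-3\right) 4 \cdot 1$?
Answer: $- \frac{1}{6} - \frac{i \sqrt{173}}{48051} \approx -0.16667 - 0.00027373 i$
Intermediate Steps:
$M = -12$ ($M = \left(-12\right) 1 = -12$)
$J{\left(I \right)} = - \sqrt{I}$
$n{\left(C \right)} = \frac{C}{2}$ ($n{\left(C \right)} = \frac{C + C}{4} = \frac{2 C}{4} = \frac{C}{2}$)
$\frac{J{\left(-173 \right)}}{48051} + \frac{n{\left(4 \right)}}{M} = \frac{\left(-1\right) \sqrt{-173}}{48051} + \frac{\frac{1}{2} \cdot 4}{-12} = - i \sqrt{173} \cdot \frac{1}{48051} + 2 \left(- \frac{1}{12}\right) = - i \sqrt{173} \cdot \frac{1}{48051} - \frac{1}{6} = - \frac{i \sqrt{173}}{48051} - \frac{1}{6} = - \frac{1}{6} - \frac{i \sqrt{173}}{48051}$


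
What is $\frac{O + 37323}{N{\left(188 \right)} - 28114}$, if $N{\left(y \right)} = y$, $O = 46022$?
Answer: $- \frac{83345}{27926} \approx -2.9845$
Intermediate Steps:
$\frac{O + 37323}{N{\left(188 \right)} - 28114} = \frac{46022 + 37323}{188 - 28114} = \frac{83345}{-27926} = 83345 \left(- \frac{1}{27926}\right) = - \frac{83345}{27926}$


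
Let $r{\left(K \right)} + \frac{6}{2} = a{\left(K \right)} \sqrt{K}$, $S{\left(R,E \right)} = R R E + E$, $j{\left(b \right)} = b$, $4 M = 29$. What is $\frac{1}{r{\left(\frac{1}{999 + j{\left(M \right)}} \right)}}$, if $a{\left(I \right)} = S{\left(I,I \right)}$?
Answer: $- \frac{51343142634864276123046875}{154029427887795339165244241} - \frac{42256142045700625000 \sqrt{161}}{154029427887795339165244241} \approx -0.33334$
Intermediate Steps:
$M = \frac{29}{4}$ ($M = \frac{1}{4} \cdot 29 = \frac{29}{4} \approx 7.25$)
$S{\left(R,E \right)} = E + E R^{2}$ ($S{\left(R,E \right)} = R^{2} E + E = E R^{2} + E = E + E R^{2}$)
$a{\left(I \right)} = I \left(1 + I^{2}\right)$
$r{\left(K \right)} = -3 + \sqrt{K} \left(K + K^{3}\right)$ ($r{\left(K \right)} = -3 + \left(K + K^{3}\right) \sqrt{K} = -3 + \sqrt{K} \left(K + K^{3}\right)$)
$\frac{1}{r{\left(\frac{1}{999 + j{\left(M \right)}} \right)}} = \frac{1}{-3 + \left(\frac{1}{999 + \frac{29}{4}}\right)^{\frac{3}{2}} \left(1 + \left(\frac{1}{999 + \frac{29}{4}}\right)^{2}\right)} = \frac{1}{-3 + \left(\frac{1}{\frac{4025}{4}}\right)^{\frac{3}{2}} \left(1 + \left(\frac{1}{\frac{4025}{4}}\right)^{2}\right)} = \frac{1}{-3 + \left(\frac{4}{4025}\right)^{\frac{3}{2}} \left(1 + \left(\frac{4}{4025}\right)^{2}\right)} = \frac{1}{-3 + \frac{8 \sqrt{161}}{3240125} \left(1 + \frac{16}{16200625}\right)} = \frac{1}{-3 + \frac{8 \sqrt{161}}{3240125} \cdot \frac{16200641}{16200625}} = \frac{1}{-3 + \frac{129605128 \sqrt{161}}{52492050078125}}$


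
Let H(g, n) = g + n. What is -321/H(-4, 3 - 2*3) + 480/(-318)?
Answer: 16453/371 ≈ 44.348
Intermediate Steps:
-321/H(-4, 3 - 2*3) + 480/(-318) = -321/(-4 + (3 - 2*3)) + 480/(-318) = -321/(-4 + (3 - 6)) + 480*(-1/318) = -321/(-4 - 3) - 80/53 = -321/(-7) - 80/53 = -321*(-⅐) - 80/53 = 321/7 - 80/53 = 16453/371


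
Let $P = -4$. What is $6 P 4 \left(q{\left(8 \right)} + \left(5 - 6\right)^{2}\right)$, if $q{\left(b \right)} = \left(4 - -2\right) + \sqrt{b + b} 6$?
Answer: $-2976$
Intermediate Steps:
$q{\left(b \right)} = 6 + 6 \sqrt{2} \sqrt{b}$ ($q{\left(b \right)} = \left(4 + 2\right) + \sqrt{2 b} 6 = 6 + \sqrt{2} \sqrt{b} 6 = 6 + 6 \sqrt{2} \sqrt{b}$)
$6 P 4 \left(q{\left(8 \right)} + \left(5 - 6\right)^{2}\right) = 6 \left(-4\right) 4 \left(\left(6 + 6 \sqrt{2} \sqrt{8}\right) + \left(5 - 6\right)^{2}\right) = \left(-24\right) 4 \left(\left(6 + 6 \sqrt{2} \cdot 2 \sqrt{2}\right) + \left(-1\right)^{2}\right) = - 96 \left(\left(6 + 24\right) + 1\right) = - 96 \left(30 + 1\right) = \left(-96\right) 31 = -2976$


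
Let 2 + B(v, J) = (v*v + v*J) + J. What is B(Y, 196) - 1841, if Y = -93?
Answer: -11226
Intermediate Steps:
B(v, J) = -2 + J + v² + J*v (B(v, J) = -2 + ((v*v + v*J) + J) = -2 + ((v² + J*v) + J) = -2 + (J + v² + J*v) = -2 + J + v² + J*v)
B(Y, 196) - 1841 = (-2 + 196 + (-93)² + 196*(-93)) - 1841 = (-2 + 196 + 8649 - 18228) - 1841 = -9385 - 1841 = -11226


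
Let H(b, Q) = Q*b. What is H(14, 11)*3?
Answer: 462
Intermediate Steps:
H(14, 11)*3 = (11*14)*3 = 154*3 = 462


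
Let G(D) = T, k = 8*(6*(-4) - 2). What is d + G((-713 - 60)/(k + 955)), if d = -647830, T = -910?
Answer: -648740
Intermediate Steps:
k = -208 (k = 8*(-24 - 2) = 8*(-26) = -208)
G(D) = -910
d + G((-713 - 60)/(k + 955)) = -647830 - 910 = -648740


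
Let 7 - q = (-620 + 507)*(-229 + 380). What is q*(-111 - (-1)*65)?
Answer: -785220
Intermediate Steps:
q = 17070 (q = 7 - (-620 + 507)*(-229 + 380) = 7 - (-113)*151 = 7 - 1*(-17063) = 7 + 17063 = 17070)
q*(-111 - (-1)*65) = 17070*(-111 - (-1)*65) = 17070*(-111 - 1*(-65)) = 17070*(-111 + 65) = 17070*(-46) = -785220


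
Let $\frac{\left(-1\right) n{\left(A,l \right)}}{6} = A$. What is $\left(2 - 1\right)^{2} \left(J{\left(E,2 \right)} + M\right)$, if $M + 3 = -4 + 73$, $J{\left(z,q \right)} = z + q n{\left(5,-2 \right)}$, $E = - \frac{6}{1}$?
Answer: $0$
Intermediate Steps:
$E = -6$ ($E = \left(-6\right) 1 = -6$)
$n{\left(A,l \right)} = - 6 A$
$J{\left(z,q \right)} = z - 30 q$ ($J{\left(z,q \right)} = z + q \left(\left(-6\right) 5\right) = z + q \left(-30\right) = z - 30 q$)
$M = 66$ ($M = -3 + \left(-4 + 73\right) = -3 + 69 = 66$)
$\left(2 - 1\right)^{2} \left(J{\left(E,2 \right)} + M\right) = \left(2 - 1\right)^{2} \left(\left(-6 - 60\right) + 66\right) = 1^{2} \left(\left(-6 - 60\right) + 66\right) = 1 \left(-66 + 66\right) = 1 \cdot 0 = 0$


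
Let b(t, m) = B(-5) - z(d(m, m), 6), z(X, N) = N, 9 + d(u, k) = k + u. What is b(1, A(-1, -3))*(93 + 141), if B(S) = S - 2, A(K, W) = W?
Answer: -3042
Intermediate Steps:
d(u, k) = -9 + k + u (d(u, k) = -9 + (k + u) = -9 + k + u)
B(S) = -2 + S
b(t, m) = -13 (b(t, m) = (-2 - 5) - 1*6 = -7 - 6 = -13)
b(1, A(-1, -3))*(93 + 141) = -13*(93 + 141) = -13*234 = -3042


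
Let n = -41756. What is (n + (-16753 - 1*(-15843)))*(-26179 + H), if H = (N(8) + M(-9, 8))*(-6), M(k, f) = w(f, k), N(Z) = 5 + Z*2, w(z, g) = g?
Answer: 1120025166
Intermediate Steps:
N(Z) = 5 + 2*Z
M(k, f) = k
H = -72 (H = ((5 + 2*8) - 9)*(-6) = ((5 + 16) - 9)*(-6) = (21 - 9)*(-6) = 12*(-6) = -72)
(n + (-16753 - 1*(-15843)))*(-26179 + H) = (-41756 + (-16753 - 1*(-15843)))*(-26179 - 72) = (-41756 + (-16753 + 15843))*(-26251) = (-41756 - 910)*(-26251) = -42666*(-26251) = 1120025166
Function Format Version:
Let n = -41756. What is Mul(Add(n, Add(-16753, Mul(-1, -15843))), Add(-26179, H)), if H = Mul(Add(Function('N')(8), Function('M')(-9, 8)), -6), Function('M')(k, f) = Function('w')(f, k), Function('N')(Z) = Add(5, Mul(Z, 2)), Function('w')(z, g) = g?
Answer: 1120025166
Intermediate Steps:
Function('N')(Z) = Add(5, Mul(2, Z))
Function('M')(k, f) = k
H = -72 (H = Mul(Add(Add(5, Mul(2, 8)), -9), -6) = Mul(Add(Add(5, 16), -9), -6) = Mul(Add(21, -9), -6) = Mul(12, -6) = -72)
Mul(Add(n, Add(-16753, Mul(-1, -15843))), Add(-26179, H)) = Mul(Add(-41756, Add(-16753, Mul(-1, -15843))), Add(-26179, -72)) = Mul(Add(-41756, Add(-16753, 15843)), -26251) = Mul(Add(-41756, -910), -26251) = Mul(-42666, -26251) = 1120025166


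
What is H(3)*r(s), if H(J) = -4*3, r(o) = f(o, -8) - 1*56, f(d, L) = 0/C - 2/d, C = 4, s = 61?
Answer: 41016/61 ≈ 672.39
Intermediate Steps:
f(d, L) = -2/d (f(d, L) = 0/4 - 2/d = 0*(¼) - 2/d = 0 - 2/d = -2/d)
r(o) = -56 - 2/o (r(o) = -2/o - 1*56 = -2/o - 56 = -56 - 2/o)
H(J) = -12
H(3)*r(s) = -12*(-56 - 2/61) = -12*(-3418/61) = 41016/61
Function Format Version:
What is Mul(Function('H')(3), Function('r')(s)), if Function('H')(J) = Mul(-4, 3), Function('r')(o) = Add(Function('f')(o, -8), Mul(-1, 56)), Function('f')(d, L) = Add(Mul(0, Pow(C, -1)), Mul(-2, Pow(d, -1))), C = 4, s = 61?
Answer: Rational(41016, 61) ≈ 672.39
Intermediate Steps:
Function('f')(d, L) = Mul(-2, Pow(d, -1)) (Function('f')(d, L) = Add(Mul(0, Pow(4, -1)), Mul(-2, Pow(d, -1))) = Add(Mul(0, Rational(1, 4)), Mul(-2, Pow(d, -1))) = Add(0, Mul(-2, Pow(d, -1))) = Mul(-2, Pow(d, -1)))
Function('r')(o) = Add(-56, Mul(-2, Pow(o, -1))) (Function('r')(o) = Add(Mul(-2, Pow(o, -1)), Mul(-1, 56)) = Add(Mul(-2, Pow(o, -1)), -56) = Add(-56, Mul(-2, Pow(o, -1))))
Function('H')(J) = -12
Mul(Function('H')(3), Function('r')(s)) = Mul(-12, Add(-56, Mul(-2, Pow(61, -1)))) = Mul(-12, Add(-56, Mul(-2, Rational(1, 61)))) = Mul(-12, Add(-56, Rational(-2, 61))) = Mul(-12, Rational(-3418, 61)) = Rational(41016, 61)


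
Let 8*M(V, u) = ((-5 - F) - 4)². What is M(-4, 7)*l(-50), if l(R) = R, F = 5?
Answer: -1225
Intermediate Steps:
M(V, u) = 49/2 (M(V, u) = ((-5 - 1*5) - 4)²/8 = ((-5 - 5) - 4)²/8 = (-10 - 4)²/8 = (⅛)*(-14)² = (⅛)*196 = 49/2)
M(-4, 7)*l(-50) = (49/2)*(-50) = -1225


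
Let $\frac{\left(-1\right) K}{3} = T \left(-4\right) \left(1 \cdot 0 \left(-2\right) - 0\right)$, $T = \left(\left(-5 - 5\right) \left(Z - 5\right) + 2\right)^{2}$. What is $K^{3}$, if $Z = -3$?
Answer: $0$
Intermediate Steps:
$T = 6724$ ($T = \left(\left(-5 - 5\right) \left(-3 - 5\right) + 2\right)^{2} = \left(\left(-10\right) \left(-8\right) + 2\right)^{2} = \left(80 + 2\right)^{2} = 82^{2} = 6724$)
$K = 0$ ($K = - 3 \cdot 6724 \left(-4\right) \left(1 \cdot 0 \left(-2\right) - 0\right) = - 3 \left(- 26896 \left(0 \left(-2\right) + 0\right)\right) = - 3 \left(- 26896 \left(0 + 0\right)\right) = - 3 \left(\left(-26896\right) 0\right) = \left(-3\right) 0 = 0$)
$K^{3} = 0^{3} = 0$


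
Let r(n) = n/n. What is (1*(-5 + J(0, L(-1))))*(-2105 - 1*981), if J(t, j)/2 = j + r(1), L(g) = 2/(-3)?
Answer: 40118/3 ≈ 13373.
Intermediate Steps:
r(n) = 1
L(g) = -2/3 (L(g) = 2*(-1/3) = -2/3)
J(t, j) = 2 + 2*j (J(t, j) = 2*(j + 1) = 2*(1 + j) = 2 + 2*j)
(1*(-5 + J(0, L(-1))))*(-2105 - 1*981) = (1*(-5 + (2 + 2*(-2/3))))*(-2105 - 1*981) = (1*(-5 + (2 - 4/3)))*(-2105 - 981) = (1*(-5 + 2/3))*(-3086) = (1*(-13/3))*(-3086) = -13/3*(-3086) = 40118/3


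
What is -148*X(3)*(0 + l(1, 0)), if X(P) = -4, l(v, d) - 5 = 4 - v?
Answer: 4736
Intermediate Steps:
l(v, d) = 9 - v (l(v, d) = 5 + (4 - v) = 9 - v)
-148*X(3)*(0 + l(1, 0)) = -(-592)*(0 + (9 - 1*1)) = -(-592)*(0 + (9 - 1)) = -(-592)*(0 + 8) = -(-592)*8 = -148*(-32) = 4736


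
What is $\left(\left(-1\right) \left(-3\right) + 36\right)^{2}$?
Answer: $1521$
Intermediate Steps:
$\left(\left(-1\right) \left(-3\right) + 36\right)^{2} = \left(3 + 36\right)^{2} = 39^{2} = 1521$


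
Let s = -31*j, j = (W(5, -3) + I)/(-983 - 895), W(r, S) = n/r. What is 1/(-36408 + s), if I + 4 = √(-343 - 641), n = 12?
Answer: -401271518190/14609504035229003 - 727725*I*√246/29219008070458006 ≈ -2.7466e-5 - 3.9063e-10*I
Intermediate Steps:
I = -4 + 2*I*√246 (I = -4 + √(-343 - 641) = -4 + √(-984) = -4 + 2*I*√246 ≈ -4.0 + 31.369*I)
W(r, S) = 12/r
j = 4/4695 - I*√246/939 (j = (12/5 + (-4 + 2*I*√246))/(-983 - 895) = (12*(⅕) + (-4 + 2*I*√246))/(-1878) = (12/5 + (-4 + 2*I*√246))*(-1/1878) = (-8/5 + 2*I*√246)*(-1/1878) = 4/4695 - I*√246/939 ≈ 0.00085197 - 0.016703*I)
s = -124/4695 + 31*I*√246/939 (s = -31*(4/4695 - I*√246/939) = -124/4695 + 31*I*√246/939 ≈ -0.026411 + 0.5178*I)
1/(-36408 + s) = 1/(-36408 + (-124/4695 + 31*I*√246/939)) = 1/(-170935684/4695 + 31*I*√246/939)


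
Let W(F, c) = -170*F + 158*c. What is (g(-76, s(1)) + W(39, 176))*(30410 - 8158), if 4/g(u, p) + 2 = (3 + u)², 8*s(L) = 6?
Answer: 2510364052920/5327 ≈ 4.7125e+8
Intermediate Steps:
s(L) = ¾ (s(L) = (⅛)*6 = ¾)
g(u, p) = 4/(-2 + (3 + u)²)
(g(-76, s(1)) + W(39, 176))*(30410 - 8158) = (4/(-2 + (3 - 76)²) + (-170*39 + 158*176))*(30410 - 8158) = (4/(-2 + (-73)²) + (-6630 + 27808))*22252 = (4/(-2 + 5329) + 21178)*22252 = (4/5327 + 21178)*22252 = (112815210/5327)*22252 = 2510364052920/5327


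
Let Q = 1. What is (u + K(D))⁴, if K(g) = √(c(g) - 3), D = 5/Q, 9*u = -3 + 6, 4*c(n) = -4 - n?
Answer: 31201/1296 - 185*I*√21/54 ≈ 24.075 - 15.7*I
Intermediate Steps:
c(n) = -1 - n/4 (c(n) = (-4 - n)/4 = -1 - n/4)
u = ⅓ (u = (-3 + 6)/9 = (⅑)*3 = ⅓ ≈ 0.33333)
D = 5 (D = 5/1 = 5*1 = 5)
K(g) = √(-4 - g/4) (K(g) = √((-1 - g/4) - 3) = √(-4 - g/4))
(u + K(D))⁴ = (⅓ + √(-16 - 1*5)/2)⁴ = (⅓ + √(-16 - 5)/2)⁴ = (⅓ + √(-21)/2)⁴ = (⅓ + (I*√21)/2)⁴ = (⅓ + I*√21/2)⁴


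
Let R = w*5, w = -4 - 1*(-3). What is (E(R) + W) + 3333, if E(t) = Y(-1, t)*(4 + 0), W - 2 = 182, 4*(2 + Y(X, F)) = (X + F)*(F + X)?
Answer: 3545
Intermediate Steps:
w = -1 (w = -4 + 3 = -1)
Y(X, F) = -2 + (F + X)**2/4 (Y(X, F) = -2 + ((X + F)*(F + X))/4 = -2 + ((F + X)*(F + X))/4 = -2 + (F + X)**2/4)
W = 184 (W = 2 + 182 = 184)
R = -5 (R = -1*5 = -5)
E(t) = -8 + (-1 + t)**2 (E(t) = (-2 + (t - 1)**2/4)*(4 + 0) = (-2 + (-1 + t)**2/4)*4 = -8 + (-1 + t)**2)
(E(R) + W) + 3333 = ((-8 + (-1 - 5)**2) + 184) + 3333 = ((-8 + (-6)**2) + 184) + 3333 = ((-8 + 36) + 184) + 3333 = (28 + 184) + 3333 = 212 + 3333 = 3545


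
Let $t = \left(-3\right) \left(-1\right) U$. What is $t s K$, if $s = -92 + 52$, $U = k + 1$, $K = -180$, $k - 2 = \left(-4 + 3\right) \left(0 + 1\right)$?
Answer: $43200$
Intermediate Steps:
$k = 1$ ($k = 2 + \left(-4 + 3\right) \left(0 + 1\right) = 2 - 1 = 1$)
$U = 2$ ($U = 1 + 1 = 2$)
$t = 6$ ($t = \left(-3\right) \left(-1\right) 2 = 3 \cdot 2 = 6$)
$s = -40$
$t s K = 6 \left(-40\right) \left(-180\right) = \left(-240\right) \left(-180\right) = 43200$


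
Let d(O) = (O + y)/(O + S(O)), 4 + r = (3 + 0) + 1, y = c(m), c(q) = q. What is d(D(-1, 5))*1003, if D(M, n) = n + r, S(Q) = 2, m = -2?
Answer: 3009/7 ≈ 429.86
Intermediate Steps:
y = -2
r = 0 (r = -4 + ((3 + 0) + 1) = -4 + (3 + 1) = -4 + 4 = 0)
D(M, n) = n (D(M, n) = n + 0 = n)
d(O) = (-2 + O)/(2 + O) (d(O) = (O - 2)/(O + 2) = (-2 + O)/(2 + O))
d(D(-1, 5))*1003 = ((-2 + 5)/(2 + 5))*1003 = (3/7)*1003 = 3009/7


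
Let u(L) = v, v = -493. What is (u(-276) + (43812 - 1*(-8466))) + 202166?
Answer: 253951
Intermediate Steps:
u(L) = -493
(u(-276) + (43812 - 1*(-8466))) + 202166 = (-493 + (43812 - 1*(-8466))) + 202166 = (-493 + (43812 + 8466)) + 202166 = (-493 + 52278) + 202166 = 51785 + 202166 = 253951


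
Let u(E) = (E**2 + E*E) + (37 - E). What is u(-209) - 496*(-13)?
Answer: 94056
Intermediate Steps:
u(E) = 37 - E + 2*E**2 (u(E) = (E**2 + E**2) + (37 - E) = 2*E**2 + (37 - E) = 37 - E + 2*E**2)
u(-209) - 496*(-13) = (37 - 1*(-209) + 2*(-209)**2) - 496*(-13) = (37 + 209 + 2*43681) + 6448 = (37 + 209 + 87362) + 6448 = 87608 + 6448 = 94056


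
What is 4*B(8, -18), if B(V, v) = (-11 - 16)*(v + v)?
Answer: 3888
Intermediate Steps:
B(V, v) = -54*v
4*B(8, -18) = 4*(-54*(-18)) = 4*972 = 3888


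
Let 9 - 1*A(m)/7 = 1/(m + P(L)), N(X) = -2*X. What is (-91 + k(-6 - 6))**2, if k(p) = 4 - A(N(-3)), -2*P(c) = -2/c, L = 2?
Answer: 3748096/169 ≈ 22178.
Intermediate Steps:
P(c) = 1/c (P(c) = -(-1)/c = 1/c)
A(m) = 63 - 7/(1/2 + m) (A(m) = 63 - 7/(m + 1/2) = 63 - 7/(1/2 + m))
k(p) = -753/13 (k(p) = 4 - 7*(7 + 18*(-2*(-3)))/(1 + 2*(-2*(-3))) = 4 - 7*(7 + 18*6)/(1 + 2*6) = 4 - 7*(7 + 108)/(1 + 12) = 4 - 7*115/13 = 4 - 1*805/13 = 4 - 805/13 = -753/13)
(-91 + k(-6 - 6))**2 = (-91 - 753/13)**2 = (-1936/13)**2 = 3748096/169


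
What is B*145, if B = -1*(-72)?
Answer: 10440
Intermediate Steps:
B = 72
B*145 = 72*145 = 10440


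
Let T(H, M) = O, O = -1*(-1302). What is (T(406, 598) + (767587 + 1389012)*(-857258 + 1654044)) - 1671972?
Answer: 1718346220144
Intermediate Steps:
O = 1302
T(H, M) = 1302
(T(406, 598) + (767587 + 1389012)*(-857258 + 1654044)) - 1671972 = (1302 + (767587 + 1389012)*(-857258 + 1654044)) - 1671972 = (1302 + 2156599*796786) - 1671972 = (1302 + 1718347890814) - 1671972 = 1718347892116 - 1671972 = 1718346220144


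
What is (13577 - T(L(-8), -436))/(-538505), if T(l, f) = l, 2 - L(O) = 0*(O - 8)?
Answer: -2715/107701 ≈ -0.025209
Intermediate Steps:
L(O) = 2 (L(O) = 2 - 0*(O - 8) = 2 - 0*(-8 + O) = 2 - 1*0 = 2 + 0 = 2)
(13577 - T(L(-8), -436))/(-538505) = (13577 - 1*2)/(-538505) = (13577 - 2)*(-1/538505) = 13575*(-1/538505) = -2715/107701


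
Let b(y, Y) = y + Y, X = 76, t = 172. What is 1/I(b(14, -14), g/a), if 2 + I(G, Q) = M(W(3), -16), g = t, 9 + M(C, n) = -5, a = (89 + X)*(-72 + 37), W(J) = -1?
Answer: -1/16 ≈ -0.062500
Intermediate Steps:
a = -5775 (a = (89 + 76)*(-72 + 37) = 165*(-35) = -5775)
M(C, n) = -14 (M(C, n) = -9 - 5 = -14)
b(y, Y) = Y + y
g = 172
I(G, Q) = -16 (I(G, Q) = -2 - 14 = -16)
1/I(b(14, -14), g/a) = 1/(-16) = -1/16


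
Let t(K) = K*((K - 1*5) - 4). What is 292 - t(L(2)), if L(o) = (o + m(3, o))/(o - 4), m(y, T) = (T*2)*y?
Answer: 180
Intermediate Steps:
m(y, T) = 2*T*y (m(y, T) = (2*T)*y = 2*T*y)
L(o) = 7*o/(-4 + o) (L(o) = (o + 2*o*3)/(o - 4) = (o + 6*o)/(-4 + o) = (7*o)/(-4 + o) = 7*o/(-4 + o))
t(K) = K*(-9 + K) (t(K) = K*((K - 5) - 4) = K*((-5 + K) - 4) = K*(-9 + K))
292 - t(L(2)) = 292 - 7*2/(-4 + 2)*(-9 + 7*2/(-4 + 2)) = 292 - 7*2/(-2)*(-9 + 7*2/(-2)) = 292 - 7*2*(-1/2)*(-9 + 7*2*(-1/2)) = 292 - (-7)*(-9 - 7) = 292 - (-7)*(-16) = 292 - 1*112 = 292 - 112 = 180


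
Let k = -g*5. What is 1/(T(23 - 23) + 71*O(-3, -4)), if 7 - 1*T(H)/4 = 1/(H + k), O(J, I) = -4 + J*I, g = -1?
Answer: 5/2976 ≈ 0.0016801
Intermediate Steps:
k = 5 (k = -1*(-1)*5 = 1*5 = 5)
O(J, I) = -4 + I*J
T(H) = 28 - 4/(5 + H) (T(H) = 28 - 4/(H + 5) = 28 - 4/(5 + H))
1/(T(23 - 23) + 71*O(-3, -4)) = 1/(4*(34 + 7*(23 - 23))/(5 + (23 - 23)) + 71*(-4 - 4*(-3))) = 1/(4*(34 + 7*0)/(5 + 0) + 71*(-4 + 12)) = 1/(4*(34 + 0)/5 + 71*8) = 1/(4*(1/5)*34 + 568) = 1/(136/5 + 568) = 1/(2976/5) = 5/2976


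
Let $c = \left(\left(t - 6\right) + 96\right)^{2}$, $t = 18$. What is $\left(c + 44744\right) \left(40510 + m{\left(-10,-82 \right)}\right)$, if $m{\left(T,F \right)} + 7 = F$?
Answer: $2280067768$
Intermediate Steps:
$m{\left(T,F \right)} = -7 + F$
$c = 11664$ ($c = \left(\left(18 - 6\right) + 96\right)^{2} = \left(12 + 96\right)^{2} = 108^{2} = 11664$)
$\left(c + 44744\right) \left(40510 + m{\left(-10,-82 \right)}\right) = \left(11664 + 44744\right) \left(40510 - 89\right) = 56408 \left(40510 - 89\right) = 56408 \cdot 40421 = 2280067768$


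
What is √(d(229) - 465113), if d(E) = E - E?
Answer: I*√465113 ≈ 681.99*I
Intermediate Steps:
d(E) = 0
√(d(229) - 465113) = √(0 - 465113) = √(-465113) = I*√465113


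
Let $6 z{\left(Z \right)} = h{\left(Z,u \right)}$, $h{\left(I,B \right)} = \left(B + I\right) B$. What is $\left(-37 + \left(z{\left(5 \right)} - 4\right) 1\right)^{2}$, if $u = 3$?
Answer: $1369$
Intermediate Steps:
$h{\left(I,B \right)} = B \left(B + I\right)$
$z{\left(Z \right)} = \frac{3}{2} + \frac{Z}{2}$ ($z{\left(Z \right)} = \frac{3 \left(3 + Z\right)}{6} = \frac{9 + 3 Z}{6} = \frac{3}{2} + \frac{Z}{2}$)
$\left(-37 + \left(z{\left(5 \right)} - 4\right) 1\right)^{2} = \left(-37 + \left(\left(\frac{3}{2} + \frac{1}{2} \cdot 5\right) - 4\right) 1\right)^{2} = \left(-37 + \left(\left(\frac{3}{2} + \frac{5}{2}\right) - 4\right) 1\right)^{2} = \left(-37 + \left(4 - 4\right) 1\right)^{2} = \left(-37 + 0 \cdot 1\right)^{2} = \left(-37 + 0\right)^{2} = \left(-37\right)^{2} = 1369$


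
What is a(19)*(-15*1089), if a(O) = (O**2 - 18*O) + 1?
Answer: -326700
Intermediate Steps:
a(O) = 1 + O**2 - 18*O
a(19)*(-15*1089) = (1 + 19**2 - 18*19)*(-15*1089) = (1 + 361 - 342)*(-16335) = 20*(-16335) = -326700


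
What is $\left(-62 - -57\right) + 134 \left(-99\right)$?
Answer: $-13271$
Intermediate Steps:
$\left(-62 - -57\right) + 134 \left(-99\right) = \left(-62 + 57\right) - 13266 = -5 - 13266 = -13271$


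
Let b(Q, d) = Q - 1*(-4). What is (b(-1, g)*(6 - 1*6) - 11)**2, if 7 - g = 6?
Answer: 121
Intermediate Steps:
g = 1 (g = 7 - 1*6 = 7 - 6 = 1)
b(Q, d) = 4 + Q (b(Q, d) = Q + 4 = 4 + Q)
(b(-1, g)*(6 - 1*6) - 11)**2 = ((4 - 1)*(6 - 1*6) - 11)**2 = (3*(6 - 6) - 11)**2 = (3*0 - 11)**2 = (0 - 11)**2 = (-11)**2 = 121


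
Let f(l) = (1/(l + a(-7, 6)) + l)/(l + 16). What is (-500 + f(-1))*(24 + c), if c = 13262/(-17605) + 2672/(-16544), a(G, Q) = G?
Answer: -8405915438211/728142800 ≈ -11544.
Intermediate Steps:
c = -16652943/18203570 (c = 13262*(-1/17605) + 2672*(-1/16544) = -13262/17605 - 167/1034 = -16652943/18203570 ≈ -0.91482)
f(l) = (l + 1/(-7 + l))/(16 + l) (f(l) = (1/(l - 7) + l)/(l + 16) = (1/(-7 + l) + l)/(16 + l) = (l + 1/(-7 + l))/(16 + l))
(-500 + f(-1))*(24 + c) = (-500 + (1 + (-1)² - 7*(-1))/(-112 + (-1)² + 9*(-1)))*(24 - 16652943/18203570) = (-500 + (1 + 1 + 7)/(-112 + 1 - 9))*(420232737/18203570) = (-500 + 9/(-120))*(420232737/18203570) = (-500 - 1/120*9)*(420232737/18203570) = (-500 - 3/40)*(420232737/18203570) = -20003/40*420232737/18203570 = -8405915438211/728142800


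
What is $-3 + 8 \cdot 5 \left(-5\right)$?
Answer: $-203$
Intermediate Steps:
$-3 + 8 \cdot 5 \left(-5\right) = -3 + 8 \left(-25\right) = -3 - 200 = -203$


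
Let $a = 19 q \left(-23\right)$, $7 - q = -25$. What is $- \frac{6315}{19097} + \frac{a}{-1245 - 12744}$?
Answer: $\frac{178711913}{267147933} \approx 0.66896$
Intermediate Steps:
$q = 32$ ($q = 7 - -25 = 7 + 25 = 32$)
$a = -13984$ ($a = 19 \cdot 32 \left(-23\right) = 608 \left(-23\right) = -13984$)
$- \frac{6315}{19097} + \frac{a}{-1245 - 12744} = - \frac{6315}{19097} - \frac{13984}{-1245 - 12744} = \left(-6315\right) \frac{1}{19097} - \frac{13984}{-1245 - 12744} = - \frac{6315}{19097} - \frac{13984}{-13989} = - \frac{6315}{19097} - - \frac{13984}{13989} = - \frac{6315}{19097} + \frac{13984}{13989} = \frac{178711913}{267147933}$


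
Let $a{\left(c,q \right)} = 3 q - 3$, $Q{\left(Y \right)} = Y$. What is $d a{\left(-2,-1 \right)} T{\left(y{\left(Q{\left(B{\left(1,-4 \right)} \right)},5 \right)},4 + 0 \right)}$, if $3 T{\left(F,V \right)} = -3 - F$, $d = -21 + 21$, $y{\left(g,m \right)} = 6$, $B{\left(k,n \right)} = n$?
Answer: $0$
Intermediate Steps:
$d = 0$
$T{\left(F,V \right)} = -1 - \frac{F}{3}$ ($T{\left(F,V \right)} = \frac{-3 - F}{3} = -1 - \frac{F}{3}$)
$a{\left(c,q \right)} = -3 + 3 q$
$d a{\left(-2,-1 \right)} T{\left(y{\left(Q{\left(B{\left(1,-4 \right)} \right)},5 \right)},4 + 0 \right)} = 0 \left(-3 + 3 \left(-1\right)\right) \left(-1 - 2\right) = 0 \left(-3 - 3\right) \left(-1 - 2\right) = 0 \left(-6\right) \left(-3\right) = 0 \left(-3\right) = 0$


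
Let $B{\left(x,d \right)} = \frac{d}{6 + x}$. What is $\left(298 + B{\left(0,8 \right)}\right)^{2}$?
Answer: $\frac{806404}{9} \approx 89601.0$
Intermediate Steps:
$\left(298 + B{\left(0,8 \right)}\right)^{2} = \left(298 + \frac{8}{6 + 0}\right)^{2} = \left(298 + \frac{8}{6}\right)^{2} = \left(298 + 8 \cdot \frac{1}{6}\right)^{2} = \left(298 + \frac{4}{3}\right)^{2} = \left(\frac{898}{3}\right)^{2} = \frac{806404}{9}$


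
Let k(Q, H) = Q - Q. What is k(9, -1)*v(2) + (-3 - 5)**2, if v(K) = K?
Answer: 64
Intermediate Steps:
k(Q, H) = 0
k(9, -1)*v(2) + (-3 - 5)**2 = 0*2 + (-3 - 5)**2 = 0 + (-8)**2 = 0 + 64 = 64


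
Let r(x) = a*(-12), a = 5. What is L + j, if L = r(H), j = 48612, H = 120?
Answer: 48552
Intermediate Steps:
r(x) = -60 (r(x) = 5*(-12) = -60)
L = -60
L + j = -60 + 48612 = 48552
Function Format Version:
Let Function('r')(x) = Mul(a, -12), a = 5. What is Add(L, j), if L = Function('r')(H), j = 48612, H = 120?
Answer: 48552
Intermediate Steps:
Function('r')(x) = -60 (Function('r')(x) = Mul(5, -12) = -60)
L = -60
Add(L, j) = Add(-60, 48612) = 48552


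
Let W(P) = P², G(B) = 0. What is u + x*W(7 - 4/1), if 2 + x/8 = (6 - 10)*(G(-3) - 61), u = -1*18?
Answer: 17406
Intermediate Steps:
u = -18
x = 1936 (x = -16 + 8*((6 - 10)*(0 - 61)) = -16 + 8*(-4*(-61)) = -16 + 8*244 = -16 + 1952 = 1936)
u + x*W(7 - 4/1) = -18 + 1936*(7 - 4/1)² = -18 + 1936*(7 - 4)² = -18 + 1936*3² = -18 + 1936*9 = -18 + 17424 = 17406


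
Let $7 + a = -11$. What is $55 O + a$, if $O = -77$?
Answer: $-4253$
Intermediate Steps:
$a = -18$ ($a = -7 - 11 = -18$)
$55 O + a = 55 \left(-77\right) - 18 = -4235 - 18 = -4253$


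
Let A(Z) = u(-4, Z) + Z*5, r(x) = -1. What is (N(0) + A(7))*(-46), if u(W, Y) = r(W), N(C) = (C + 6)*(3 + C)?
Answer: -2392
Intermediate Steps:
N(C) = (3 + C)*(6 + C) (N(C) = (6 + C)*(3 + C) = (3 + C)*(6 + C))
u(W, Y) = -1
A(Z) = -1 + 5*Z (A(Z) = -1 + Z*5 = -1 + 5*Z)
(N(0) + A(7))*(-46) = ((18 + 0² + 9*0) + (-1 + 5*7))*(-46) = ((18 + 0 + 0) + (-1 + 35))*(-46) = (18 + 34)*(-46) = 52*(-46) = -2392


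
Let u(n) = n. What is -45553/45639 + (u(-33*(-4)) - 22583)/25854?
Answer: -734122817/393316902 ≈ -1.8665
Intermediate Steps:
-45553/45639 + (u(-33*(-4)) - 22583)/25854 = -45553/45639 + (-33*(-4) - 22583)/25854 = -45553*1/45639 + (132 - 22583)*(1/25854) = -45553/45639 - 22451*1/25854 = -45553/45639 - 22451/25854 = -734122817/393316902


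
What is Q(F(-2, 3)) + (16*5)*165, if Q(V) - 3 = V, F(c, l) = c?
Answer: 13201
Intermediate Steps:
Q(V) = 3 + V
Q(F(-2, 3)) + (16*5)*165 = (3 - 2) + (16*5)*165 = 1 + 80*165 = 1 + 13200 = 13201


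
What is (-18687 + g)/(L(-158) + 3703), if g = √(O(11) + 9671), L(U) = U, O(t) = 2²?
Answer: -18687/3545 + 3*√43/709 ≈ -5.2436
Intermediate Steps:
O(t) = 4
g = 15*√43 (g = √(4 + 9671) = √9675 = 15*√43 ≈ 98.362)
(-18687 + g)/(L(-158) + 3703) = (-18687 + 15*√43)/(-158 + 3703) = (-18687 + 15*√43)/3545 = (-18687 + 15*√43)*(1/3545) = -18687/3545 + 3*√43/709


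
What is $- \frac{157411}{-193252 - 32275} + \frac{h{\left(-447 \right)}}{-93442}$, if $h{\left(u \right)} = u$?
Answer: $\frac{14809609231}{21073693934} \approx 0.70275$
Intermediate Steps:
$- \frac{157411}{-193252 - 32275} + \frac{h{\left(-447 \right)}}{-93442} = - \frac{157411}{-193252 - 32275} - \frac{447}{-93442} = - \frac{157411}{-225527} - - \frac{447}{93442} = \left(-157411\right) \left(- \frac{1}{225527}\right) + \frac{447}{93442} = \frac{157411}{225527} + \frac{447}{93442} = \frac{14809609231}{21073693934}$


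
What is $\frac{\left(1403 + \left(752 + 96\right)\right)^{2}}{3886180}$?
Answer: $\frac{5067001}{3886180} \approx 1.3039$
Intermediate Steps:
$\frac{\left(1403 + \left(752 + 96\right)\right)^{2}}{3886180} = \left(1403 + 848\right)^{2} \cdot \frac{1}{3886180} = 2251^{2} \cdot \frac{1}{3886180} = 5067001 \cdot \frac{1}{3886180} = \frac{5067001}{3886180}$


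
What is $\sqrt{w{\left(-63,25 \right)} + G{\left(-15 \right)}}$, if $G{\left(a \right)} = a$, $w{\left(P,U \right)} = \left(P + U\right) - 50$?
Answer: $i \sqrt{103} \approx 10.149 i$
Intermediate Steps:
$w{\left(P,U \right)} = -50 + P + U$
$\sqrt{w{\left(-63,25 \right)} + G{\left(-15 \right)}} = \sqrt{\left(-50 - 63 + 25\right) - 15} = \sqrt{-88 - 15} = \sqrt{-103} = i \sqrt{103}$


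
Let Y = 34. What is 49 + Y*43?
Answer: 1511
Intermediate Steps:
49 + Y*43 = 49 + 34*43 = 49 + 1462 = 1511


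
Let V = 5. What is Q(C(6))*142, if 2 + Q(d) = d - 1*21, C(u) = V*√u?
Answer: -3266 + 710*√6 ≈ -1526.9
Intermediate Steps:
C(u) = 5*√u
Q(d) = -23 + d (Q(d) = -2 + (d - 1*21) = -2 + (d - 21) = -2 + (-21 + d) = -23 + d)
Q(C(6))*142 = (-23 + 5*√6)*142 = -3266 + 710*√6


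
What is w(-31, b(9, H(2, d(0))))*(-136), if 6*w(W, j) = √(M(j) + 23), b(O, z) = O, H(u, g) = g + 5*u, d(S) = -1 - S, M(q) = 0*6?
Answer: -68*√23/3 ≈ -108.71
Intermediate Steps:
M(q) = 0
w(W, j) = √23/6 (w(W, j) = √(0 + 23)/6 = √23/6)
w(-31, b(9, H(2, d(0))))*(-136) = (√23/6)*(-136) = -68*√23/3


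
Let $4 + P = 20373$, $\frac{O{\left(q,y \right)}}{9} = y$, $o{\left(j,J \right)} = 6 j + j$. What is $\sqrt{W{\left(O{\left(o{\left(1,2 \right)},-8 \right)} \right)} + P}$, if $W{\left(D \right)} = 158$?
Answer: $\sqrt{20527} \approx 143.27$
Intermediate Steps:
$o{\left(j,J \right)} = 7 j$
$O{\left(q,y \right)} = 9 y$
$P = 20369$ ($P = -4 + 20373 = 20369$)
$\sqrt{W{\left(O{\left(o{\left(1,2 \right)},-8 \right)} \right)} + P} = \sqrt{158 + 20369} = \sqrt{20527}$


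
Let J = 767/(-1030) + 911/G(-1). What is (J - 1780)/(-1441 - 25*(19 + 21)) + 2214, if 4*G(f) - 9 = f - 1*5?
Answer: 16701264841/7542690 ≈ 2214.2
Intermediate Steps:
G(f) = 1 + f/4 (G(f) = 9/4 + (f - 1*5)/4 = 9/4 + (f - 5)/4 = 9/4 + (-5 + f)/4 = 9/4 + (-5/4 + f/4) = 1 + f/4)
J = 3751019/3090 (J = 767/(-1030) + 911/(1 + (¼)*(-1)) = 767*(-1/1030) + 911/(1 - ¼) = -767/1030 + 911/(¾) = -767/1030 + 911*(4/3) = -767/1030 + 3644/3 = 3751019/3090 ≈ 1213.9)
(J - 1780)/(-1441 - 25*(19 + 21)) + 2214 = (3751019/3090 - 1780)/(-1441 - 25*(19 + 21)) + 2214 = -1749181/(3090*(-1441 - 25*40)) + 2214 = -1749181/(3090*(-1441 - 1000)) + 2214 = -1749181/3090/(-2441) + 2214 = -1749181/3090*(-1/2441) + 2214 = 1749181/7542690 + 2214 = 16701264841/7542690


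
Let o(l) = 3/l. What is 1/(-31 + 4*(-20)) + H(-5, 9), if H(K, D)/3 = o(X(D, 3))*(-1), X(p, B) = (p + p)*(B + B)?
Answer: -41/444 ≈ -0.092342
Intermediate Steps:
X(p, B) = 4*B*p (X(p, B) = (2*p)*(2*B) = 4*B*p)
H(K, D) = -3/(4*D) (H(K, D) = 3*((3/((4*3*D)))*(-1)) = 3*((3/((12*D)))*(-1)) = 3*((3*(1/(12*D)))*(-1)) = 3*((1/(4*D))*(-1)) = 3*(-1/(4*D)) = -3/(4*D))
1/(-31 + 4*(-20)) + H(-5, 9) = 1/(-31 + 4*(-20)) - ¾/9 = 1/(-31 - 80) - ¾*⅑ = 1/(-111) - 1/12 = -1/111 - 1/12 = -41/444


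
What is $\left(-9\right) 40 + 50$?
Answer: $-310$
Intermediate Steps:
$\left(-9\right) 40 + 50 = -360 + 50 = -310$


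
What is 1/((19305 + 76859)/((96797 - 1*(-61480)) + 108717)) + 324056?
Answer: 15581394089/48082 ≈ 3.2406e+5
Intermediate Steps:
1/((19305 + 76859)/((96797 - 1*(-61480)) + 108717)) + 324056 = 1/(96164/((96797 + 61480) + 108717)) + 324056 = 1/(96164/(158277 + 108717)) + 324056 = 1/(96164/266994) + 324056 = 1/(96164*(1/266994)) + 324056 = 1/(48082/133497) + 324056 = 133497/48082 + 324056 = 15581394089/48082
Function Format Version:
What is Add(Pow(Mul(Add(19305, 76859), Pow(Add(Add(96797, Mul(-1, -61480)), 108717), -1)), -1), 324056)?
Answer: Rational(15581394089, 48082) ≈ 3.2406e+5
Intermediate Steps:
Add(Pow(Mul(Add(19305, 76859), Pow(Add(Add(96797, Mul(-1, -61480)), 108717), -1)), -1), 324056) = Add(Pow(Mul(96164, Pow(Add(Add(96797, 61480), 108717), -1)), -1), 324056) = Add(Pow(Mul(96164, Pow(Add(158277, 108717), -1)), -1), 324056) = Add(Pow(Mul(96164, Pow(266994, -1)), -1), 324056) = Add(Pow(Mul(96164, Rational(1, 266994)), -1), 324056) = Add(Pow(Rational(48082, 133497), -1), 324056) = Add(Rational(133497, 48082), 324056) = Rational(15581394089, 48082)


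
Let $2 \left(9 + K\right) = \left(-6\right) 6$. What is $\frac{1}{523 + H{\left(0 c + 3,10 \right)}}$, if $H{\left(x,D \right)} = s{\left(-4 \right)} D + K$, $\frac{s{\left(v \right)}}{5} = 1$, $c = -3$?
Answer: $\frac{1}{546} \approx 0.0018315$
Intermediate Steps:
$K = -27$ ($K = -9 + \frac{\left(-6\right) 6}{2} = -9 + \frac{1}{2} \left(-36\right) = -9 - 18 = -27$)
$s{\left(v \right)} = 5$ ($s{\left(v \right)} = 5 \cdot 1 = 5$)
$H{\left(x,D \right)} = -27 + 5 D$ ($H{\left(x,D \right)} = 5 D - 27 = -27 + 5 D$)
$\frac{1}{523 + H{\left(0 c + 3,10 \right)}} = \frac{1}{523 + \left(-27 + 5 \cdot 10\right)} = \frac{1}{523 + \left(-27 + 50\right)} = \frac{1}{523 + 23} = \frac{1}{546}$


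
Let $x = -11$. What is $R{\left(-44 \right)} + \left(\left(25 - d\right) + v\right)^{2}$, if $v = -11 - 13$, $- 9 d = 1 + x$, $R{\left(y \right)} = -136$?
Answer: $- \frac{11015}{81} \approx -135.99$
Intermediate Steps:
$d = \frac{10}{9}$ ($d = - \frac{1 - 11}{9} = \left(- \frac{1}{9}\right) \left(-10\right) = \frac{10}{9} \approx 1.1111$)
$v = -24$ ($v = -11 - 13 = -24$)
$R{\left(-44 \right)} + \left(\left(25 - d\right) + v\right)^{2} = -136 + \left(\left(25 - \frac{10}{9}\right) - 24\right)^{2} = -136 + \left(\frac{215}{9} - 24\right)^{2} = -136 + \left(- \frac{1}{9}\right)^{2} = -136 + \frac{1}{81} = - \frac{11015}{81}$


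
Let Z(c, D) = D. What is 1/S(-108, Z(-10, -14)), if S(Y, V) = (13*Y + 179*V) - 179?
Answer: -1/4089 ≈ -0.00024456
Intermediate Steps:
S(Y, V) = -179 + 13*Y + 179*V
1/S(-108, Z(-10, -14)) = 1/(-179 + 13*(-108) + 179*(-14)) = 1/(-179 - 1404 - 2506) = 1/(-4089) = -1/4089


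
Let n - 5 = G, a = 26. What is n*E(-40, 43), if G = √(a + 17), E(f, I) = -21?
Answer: -105 - 21*√43 ≈ -242.71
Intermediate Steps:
G = √43 (G = √(26 + 17) = √43 ≈ 6.5574)
n = 5 + √43 ≈ 11.557
n*E(-40, 43) = (5 + √43)*(-21) = -105 - 21*√43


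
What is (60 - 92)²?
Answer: 1024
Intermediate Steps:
(60 - 92)² = (-32)² = 1024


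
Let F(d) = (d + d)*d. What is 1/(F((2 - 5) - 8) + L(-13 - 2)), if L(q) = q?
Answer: 1/227 ≈ 0.0044053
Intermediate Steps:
F(d) = 2*d² (F(d) = (2*d)*d = 2*d²)
1/(F((2 - 5) - 8) + L(-13 - 2)) = 1/(2*((2 - 5) - 8)² + (-13 - 2)) = 1/(2*(-3 - 8)² - 15) = 1/(2*(-11)² - 15) = 1/(2*121 - 15) = 1/(242 - 15) = 1/227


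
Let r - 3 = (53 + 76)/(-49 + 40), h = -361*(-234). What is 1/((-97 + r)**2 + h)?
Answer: 9/865891 ≈ 1.0394e-5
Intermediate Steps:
h = 84474
r = -34/3 (r = 3 + (53 + 76)/(-49 + 40) = 3 + 129/(-9) = 3 + 129*(-1/9) = 3 - 43/3 = -34/3 ≈ -11.333)
1/((-97 + r)**2 + h) = 1/((-97 - 34/3)**2 + 84474) = 1/((-325/3)**2 + 84474) = 1/(105625/9 + 84474) = 1/(865891/9) = 9/865891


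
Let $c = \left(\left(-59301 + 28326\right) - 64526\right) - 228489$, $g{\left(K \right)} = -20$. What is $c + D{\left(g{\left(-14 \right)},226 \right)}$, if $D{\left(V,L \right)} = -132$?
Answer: $-324122$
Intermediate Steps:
$c = -323990$ ($c = \left(-30975 - 64526\right) - 228489 = -95501 - 228489 = -323990$)
$c + D{\left(g{\left(-14 \right)},226 \right)} = -323990 - 132 = -324122$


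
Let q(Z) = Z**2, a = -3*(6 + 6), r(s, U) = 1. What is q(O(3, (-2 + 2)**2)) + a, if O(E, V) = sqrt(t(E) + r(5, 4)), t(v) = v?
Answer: -32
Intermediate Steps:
O(E, V) = sqrt(1 + E) (O(E, V) = sqrt(E + 1) = sqrt(1 + E))
a = -36 (a = -3*12 = -36)
q(O(3, (-2 + 2)**2)) + a = (sqrt(1 + 3))**2 - 36 = (sqrt(4))**2 - 36 = 2**2 - 36 = 4 - 36 = -32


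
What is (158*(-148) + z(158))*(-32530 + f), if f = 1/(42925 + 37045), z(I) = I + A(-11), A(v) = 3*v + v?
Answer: 6053513878373/7997 ≈ 7.5697e+8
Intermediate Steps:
A(v) = 4*v
z(I) = -44 + I (z(I) = I + 4*(-11) = I - 44 = -44 + I)
f = 1/79970 ≈ 1.2505e-5
(158*(-148) + z(158))*(-32530 + f) = (158*(-148) + (-44 + 158))*(-32530 + 1/79970) = (-23384 + 114)*(-2601424099/79970) = -23270*(-2601424099/79970) = 6053513878373/7997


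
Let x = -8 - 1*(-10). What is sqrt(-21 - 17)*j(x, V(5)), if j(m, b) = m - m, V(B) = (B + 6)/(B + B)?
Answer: 0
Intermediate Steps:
V(B) = (6 + B)/(2*B) (V(B) = (6 + B)/((2*B)) = (6 + B)*(1/(2*B)) = (6 + B)/(2*B))
x = 2 (x = -8 + 10 = 2)
j(m, b) = 0
sqrt(-21 - 17)*j(x, V(5)) = sqrt(-21 - 17)*0 = sqrt(-38)*0 = (I*sqrt(38))*0 = 0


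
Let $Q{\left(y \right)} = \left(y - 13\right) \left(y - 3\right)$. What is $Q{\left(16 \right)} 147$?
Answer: $5733$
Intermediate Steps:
$Q{\left(y \right)} = \left(-13 + y\right) \left(-3 + y\right)$ ($Q{\left(y \right)} = \left(-13 + y\right) \left(y + \left(-5 + 2\right)\right) = \left(-13 + y\right) \left(y - 3\right) = \left(-13 + y\right) \left(-3 + y\right)$)
$Q{\left(16 \right)} 147 = \left(39 + 16^{2} - 256\right) 147 = \left(39 + 256 - 256\right) 147 = 39 \cdot 147 = 5733$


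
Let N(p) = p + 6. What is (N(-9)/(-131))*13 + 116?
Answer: 15235/131 ≈ 116.30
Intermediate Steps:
N(p) = 6 + p
(N(-9)/(-131))*13 + 116 = ((6 - 9)/(-131))*13 + 116 = -3*(-1/131)*13 + 116 = (3/131)*13 + 116 = 39/131 + 116 = 15235/131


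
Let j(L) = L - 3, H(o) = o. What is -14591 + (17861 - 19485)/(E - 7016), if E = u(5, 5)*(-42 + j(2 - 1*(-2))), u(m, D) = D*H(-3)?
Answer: -93395367/6401 ≈ -14591.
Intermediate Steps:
u(m, D) = -3*D (u(m, D) = D*(-3) = -3*D)
j(L) = -3 + L
E = 615 (E = (-3*5)*(-42 + (-3 + (2 - 1*(-2)))) = -15*(-42 + (-3 + (2 + 2))) = -15*(-42 + (-3 + 4)) = -15*(-42 + 1) = -15*(-41) = 615)
-14591 + (17861 - 19485)/(E - 7016) = -14591 + (17861 - 19485)/(615 - 7016) = -14591 - 1624/(-6401) = -14591 - 1624*(-1/6401) = -14591 + 1624/6401 = -93395367/6401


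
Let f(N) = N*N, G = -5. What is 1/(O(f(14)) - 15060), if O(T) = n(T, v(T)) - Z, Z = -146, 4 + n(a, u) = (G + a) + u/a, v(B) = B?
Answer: -1/14726 ≈ -6.7907e-5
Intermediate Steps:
n(a, u) = -9 + a + u/a (n(a, u) = -4 + ((-5 + a) + u/a) = -4 + (-5 + a + u/a) = -9 + a + u/a)
f(N) = N²
O(T) = 138 + T (O(T) = (-9 + T + T/T) - 1*(-146) = (-9 + T + 1) + 146 = (-8 + T) + 146 = 138 + T)
1/(O(f(14)) - 15060) = 1/((138 + 14²) - 15060) = 1/((138 + 196) - 15060) = 1/(334 - 15060) = 1/(-14726) = -1/14726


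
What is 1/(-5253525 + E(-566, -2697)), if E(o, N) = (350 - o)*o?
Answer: -1/5771981 ≈ -1.7325e-7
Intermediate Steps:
E(o, N) = o*(350 - o)
1/(-5253525 + E(-566, -2697)) = 1/(-5253525 - 566*(350 - 1*(-566))) = 1/(-5253525 - 566*(350 + 566)) = 1/(-5253525 - 566*916) = 1/(-5253525 - 518456) = 1/(-5771981) = -1/5771981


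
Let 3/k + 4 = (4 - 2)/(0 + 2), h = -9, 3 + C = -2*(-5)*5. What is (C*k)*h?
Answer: 423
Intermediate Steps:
C = 47 (C = -3 - 2*(-5)*5 = -3 + 10*5 = -3 + 50 = 47)
k = -1 (k = 3/(-4 + (4 - 2)/(0 + 2)) = 3/(-4 + 2/2) = 3/(-4 + 2*(½)) = 3/(-4 + 1) = 3/(-3) = 3*(-⅓) = -1)
(C*k)*h = (47*(-1))*(-9) = -47*(-9) = 423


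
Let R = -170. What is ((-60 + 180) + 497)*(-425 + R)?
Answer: -367115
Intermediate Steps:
((-60 + 180) + 497)*(-425 + R) = ((-60 + 180) + 497)*(-425 - 170) = (120 + 497)*(-595) = 617*(-595) = -367115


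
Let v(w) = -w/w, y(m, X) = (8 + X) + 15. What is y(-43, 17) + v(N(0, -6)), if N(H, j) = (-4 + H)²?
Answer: 39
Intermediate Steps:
y(m, X) = 23 + X
v(w) = -1 (v(w) = -1*1 = -1)
y(-43, 17) + v(N(0, -6)) = (23 + 17) - 1 = 40 - 1 = 39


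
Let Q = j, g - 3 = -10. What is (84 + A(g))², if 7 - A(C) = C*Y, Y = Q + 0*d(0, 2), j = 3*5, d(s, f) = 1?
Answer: 38416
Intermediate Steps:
g = -7 (g = 3 - 10 = -7)
j = 15
Q = 15
Y = 15 (Y = 15 + 0*1 = 15 + 0 = 15)
A(C) = 7 - 15*C (A(C) = 7 - C*15 = 7 - 15*C)
(84 + A(g))² = (84 + (7 - 15*(-7)))² = (84 + (7 + 105))² = (84 + 112)² = 196² = 38416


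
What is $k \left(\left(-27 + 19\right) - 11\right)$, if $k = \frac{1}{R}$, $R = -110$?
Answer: $\frac{19}{110} \approx 0.17273$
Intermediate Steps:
$k = - \frac{1}{110}$ ($k = \frac{1}{-110} = - \frac{1}{110} \approx -0.0090909$)
$k \left(\left(-27 + 19\right) - 11\right) = - \frac{\left(-27 + 19\right) - 11}{110} = - \frac{-8 - 11}{110} = \left(- \frac{1}{110}\right) \left(-19\right) = \frac{19}{110}$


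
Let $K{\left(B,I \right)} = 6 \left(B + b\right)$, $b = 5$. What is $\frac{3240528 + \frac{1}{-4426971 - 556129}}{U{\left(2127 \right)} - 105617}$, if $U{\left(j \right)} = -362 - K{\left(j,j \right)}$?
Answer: $- \frac{16147875076799}{591847770100} \approx -27.284$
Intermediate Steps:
$K{\left(B,I \right)} = 30 + 6 B$ ($K{\left(B,I \right)} = 6 \left(B + 5\right) = 6 \left(5 + B\right) = 30 + 6 B$)
$U{\left(j \right)} = -392 - 6 j$ ($U{\left(j \right)} = -362 - \left(30 + 6 j\right) = -392 - 6 j$)
$\frac{3240528 + \frac{1}{-4426971 - 556129}}{U{\left(2127 \right)} - 105617} = \frac{3240528 + \frac{1}{-4426971 - 556129}}{\left(-392 - 12762\right) - 105617} = \frac{3240528 + \frac{1}{-4983100}}{\left(-392 - 12762\right) - 105617} = \frac{3240528 - \frac{1}{4983100}}{-13154 - 105617} = \frac{16147875076799}{4983100 \left(-118771\right)} = \frac{16147875076799}{4983100} \left(- \frac{1}{118771}\right) = - \frac{16147875076799}{591847770100}$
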